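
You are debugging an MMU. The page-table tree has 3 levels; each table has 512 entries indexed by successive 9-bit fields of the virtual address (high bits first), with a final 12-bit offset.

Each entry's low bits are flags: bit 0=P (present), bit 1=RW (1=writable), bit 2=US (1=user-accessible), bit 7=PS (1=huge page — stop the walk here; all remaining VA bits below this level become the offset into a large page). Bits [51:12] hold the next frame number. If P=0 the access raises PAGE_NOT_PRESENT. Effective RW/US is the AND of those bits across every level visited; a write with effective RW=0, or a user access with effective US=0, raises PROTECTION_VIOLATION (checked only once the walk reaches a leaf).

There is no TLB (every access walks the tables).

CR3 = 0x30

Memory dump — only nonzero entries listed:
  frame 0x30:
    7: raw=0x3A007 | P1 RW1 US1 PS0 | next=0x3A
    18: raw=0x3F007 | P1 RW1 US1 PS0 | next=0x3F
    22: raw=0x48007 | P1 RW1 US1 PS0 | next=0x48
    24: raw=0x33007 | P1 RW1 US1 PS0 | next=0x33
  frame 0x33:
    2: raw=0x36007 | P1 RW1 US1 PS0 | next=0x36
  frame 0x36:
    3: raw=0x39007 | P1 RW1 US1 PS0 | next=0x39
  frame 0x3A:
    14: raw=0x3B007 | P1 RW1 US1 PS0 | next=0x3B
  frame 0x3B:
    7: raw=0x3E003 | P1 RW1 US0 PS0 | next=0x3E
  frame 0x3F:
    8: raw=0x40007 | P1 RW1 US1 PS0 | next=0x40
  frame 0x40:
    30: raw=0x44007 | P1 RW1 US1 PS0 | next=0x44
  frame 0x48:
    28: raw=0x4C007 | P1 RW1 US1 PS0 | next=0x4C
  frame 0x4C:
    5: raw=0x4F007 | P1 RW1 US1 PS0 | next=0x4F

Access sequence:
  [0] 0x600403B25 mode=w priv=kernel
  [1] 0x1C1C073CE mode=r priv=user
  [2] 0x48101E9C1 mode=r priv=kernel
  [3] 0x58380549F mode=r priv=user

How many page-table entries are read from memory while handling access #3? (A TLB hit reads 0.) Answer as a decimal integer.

Walk each access:
#0 VA=0x600403B25 (w,kernel):
  L0 @0x30[24] → 0x33007  P=1,RW=1,US=1,PS=0
  L1 @0x33[2] → 0x36007  P=1,RW=1,US=1,PS=0
  L2 @0x36[3] → 0x39007  P=1,RW=1,US=1,PS=0
  ✓ 0x39B25  — 3 lookups
#1 VA=0x1C1C073CE (r,user):
  L0 @0x30[7] → 0x3A007  P=1,RW=1,US=1,PS=0
  L1 @0x3A[14] → 0x3B007  P=1,RW=1,US=1,PS=0
  L2 @0x3B[7] → 0x3E003  P=1,RW=1,US=0,PS=0
  ✗ PROTECTION_VIOLATION  [3 reads]
#2 VA=0x48101E9C1 (r,kernel):
  L0 @0x30[18] → 0x3F007  P=1,RW=1,US=1,PS=0
  L1 @0x3F[8] → 0x40007  P=1,RW=1,US=1,PS=0
  L2 @0x40[30] → 0x44007  P=1,RW=1,US=1,PS=0
  ✓ 0x449C1  — 3 lookups
#3 VA=0x58380549F (r,user):
  L0 @0x30[22] → 0x48007  P=1,RW=1,US=1,PS=0
  L1 @0x48[28] → 0x4C007  P=1,RW=1,US=1,PS=0
  L2 @0x4C[5] → 0x4F007  P=1,RW=1,US=1,PS=0
  ✓ 0x4F49F  — 3 lookups

Entries read for #3: 3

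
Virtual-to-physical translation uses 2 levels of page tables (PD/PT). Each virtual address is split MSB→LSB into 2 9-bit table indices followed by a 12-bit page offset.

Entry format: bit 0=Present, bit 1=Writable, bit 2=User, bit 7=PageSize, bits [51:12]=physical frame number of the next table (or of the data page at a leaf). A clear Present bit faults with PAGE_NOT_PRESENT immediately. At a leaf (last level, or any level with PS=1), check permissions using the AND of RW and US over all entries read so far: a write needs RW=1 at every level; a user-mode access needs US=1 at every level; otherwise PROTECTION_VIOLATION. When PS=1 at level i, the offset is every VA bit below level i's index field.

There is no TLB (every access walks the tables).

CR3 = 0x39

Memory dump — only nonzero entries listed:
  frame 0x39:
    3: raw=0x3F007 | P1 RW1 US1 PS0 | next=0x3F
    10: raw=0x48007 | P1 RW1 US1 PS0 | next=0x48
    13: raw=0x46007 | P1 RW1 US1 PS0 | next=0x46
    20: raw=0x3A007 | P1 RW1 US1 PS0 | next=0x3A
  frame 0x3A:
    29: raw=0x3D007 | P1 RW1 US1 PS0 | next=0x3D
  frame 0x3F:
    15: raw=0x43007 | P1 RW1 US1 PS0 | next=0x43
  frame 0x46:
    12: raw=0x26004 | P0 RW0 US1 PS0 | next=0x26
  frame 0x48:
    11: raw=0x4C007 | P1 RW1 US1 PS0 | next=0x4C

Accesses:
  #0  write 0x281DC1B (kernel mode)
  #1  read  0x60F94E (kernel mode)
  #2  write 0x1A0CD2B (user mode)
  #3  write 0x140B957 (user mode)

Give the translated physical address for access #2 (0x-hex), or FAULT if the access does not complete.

Walk each access:
#0 VA=0x281DC1B (w,kernel):
  L0 @0x39[20] → 0x3A007  P=1,RW=1,US=1,PS=0
  L1 @0x3A[29] → 0x3D007  P=1,RW=1,US=1,PS=0
  ⇒ phys 0x3DC1B  [2 reads]
#1 VA=0x60F94E (r,kernel):
  L0 @0x39[3] → 0x3F007  P=1,RW=1,US=1,PS=0
  L1 @0x3F[15] → 0x43007  P=1,RW=1,US=1,PS=0
  ⇒ phys 0x4394E  [2 reads]
#2 VA=0x1A0CD2B (w,user):
  L0 @0x39[13] → 0x46007  P=1,RW=1,US=1,PS=0
  L1 @0x46[12] → 0x26004  P=0,RW=0,US=1,PS=0
  ✗ PAGE_NOT_PRESENT  [2 reads]
#3 VA=0x140B957 (w,user):
  L0 @0x39[10] → 0x48007  P=1,RW=1,US=1,PS=0
  L1 @0x48[11] → 0x4C007  P=1,RW=1,US=1,PS=0
  ⇒ phys 0x4C957  [2 reads]

Access #2 PA: FAULT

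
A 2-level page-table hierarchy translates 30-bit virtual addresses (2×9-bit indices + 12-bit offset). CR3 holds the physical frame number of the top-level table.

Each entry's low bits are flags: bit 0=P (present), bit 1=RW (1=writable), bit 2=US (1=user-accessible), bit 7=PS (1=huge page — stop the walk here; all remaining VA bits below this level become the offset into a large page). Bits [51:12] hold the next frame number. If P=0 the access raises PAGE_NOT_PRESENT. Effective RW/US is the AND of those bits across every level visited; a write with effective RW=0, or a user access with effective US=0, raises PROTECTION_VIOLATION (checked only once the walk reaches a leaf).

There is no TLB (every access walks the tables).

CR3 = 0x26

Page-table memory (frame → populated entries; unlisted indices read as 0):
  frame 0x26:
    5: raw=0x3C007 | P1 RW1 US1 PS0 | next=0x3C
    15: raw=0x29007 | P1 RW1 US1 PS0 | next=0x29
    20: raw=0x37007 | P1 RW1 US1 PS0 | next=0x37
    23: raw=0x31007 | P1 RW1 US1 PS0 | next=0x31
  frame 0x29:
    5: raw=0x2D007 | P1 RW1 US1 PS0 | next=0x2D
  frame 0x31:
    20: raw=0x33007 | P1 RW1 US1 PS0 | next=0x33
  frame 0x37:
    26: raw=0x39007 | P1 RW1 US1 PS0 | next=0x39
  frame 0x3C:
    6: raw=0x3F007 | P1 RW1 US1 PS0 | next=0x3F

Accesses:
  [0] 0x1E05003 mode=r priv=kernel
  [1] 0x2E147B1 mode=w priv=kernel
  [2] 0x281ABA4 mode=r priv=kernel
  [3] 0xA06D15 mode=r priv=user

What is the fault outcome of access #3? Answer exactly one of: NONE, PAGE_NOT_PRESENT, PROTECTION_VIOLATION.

Walk each access:
#0 VA=0x1E05003 (r,kernel):
  L0: frame=0x26 idx=15 entry=0x29007 [P=1 RW=1 US=1 PS=0]
  L1: frame=0x29 idx=5 entry=0x2D007 [P=1 RW=1 US=1 PS=0]
  → PA=0x2D003  (2 entries read)
#1 VA=0x2E147B1 (w,kernel):
  L0: frame=0x26 idx=23 entry=0x31007 [P=1 RW=1 US=1 PS=0]
  L1: frame=0x31 idx=20 entry=0x33007 [P=1 RW=1 US=1 PS=0]
  → PA=0x337B1  (2 entries read)
#2 VA=0x281ABA4 (r,kernel):
  L0: frame=0x26 idx=20 entry=0x37007 [P=1 RW=1 US=1 PS=0]
  L1: frame=0x37 idx=26 entry=0x39007 [P=1 RW=1 US=1 PS=0]
  → PA=0x39BA4  (2 entries read)
#3 VA=0xA06D15 (r,user):
  L0: frame=0x26 idx=5 entry=0x3C007 [P=1 RW=1 US=1 PS=0]
  L1: frame=0x3C idx=6 entry=0x3F007 [P=1 RW=1 US=1 PS=0]
  → PA=0x3FD15  (2 entries read)

Access #3 fault: NONE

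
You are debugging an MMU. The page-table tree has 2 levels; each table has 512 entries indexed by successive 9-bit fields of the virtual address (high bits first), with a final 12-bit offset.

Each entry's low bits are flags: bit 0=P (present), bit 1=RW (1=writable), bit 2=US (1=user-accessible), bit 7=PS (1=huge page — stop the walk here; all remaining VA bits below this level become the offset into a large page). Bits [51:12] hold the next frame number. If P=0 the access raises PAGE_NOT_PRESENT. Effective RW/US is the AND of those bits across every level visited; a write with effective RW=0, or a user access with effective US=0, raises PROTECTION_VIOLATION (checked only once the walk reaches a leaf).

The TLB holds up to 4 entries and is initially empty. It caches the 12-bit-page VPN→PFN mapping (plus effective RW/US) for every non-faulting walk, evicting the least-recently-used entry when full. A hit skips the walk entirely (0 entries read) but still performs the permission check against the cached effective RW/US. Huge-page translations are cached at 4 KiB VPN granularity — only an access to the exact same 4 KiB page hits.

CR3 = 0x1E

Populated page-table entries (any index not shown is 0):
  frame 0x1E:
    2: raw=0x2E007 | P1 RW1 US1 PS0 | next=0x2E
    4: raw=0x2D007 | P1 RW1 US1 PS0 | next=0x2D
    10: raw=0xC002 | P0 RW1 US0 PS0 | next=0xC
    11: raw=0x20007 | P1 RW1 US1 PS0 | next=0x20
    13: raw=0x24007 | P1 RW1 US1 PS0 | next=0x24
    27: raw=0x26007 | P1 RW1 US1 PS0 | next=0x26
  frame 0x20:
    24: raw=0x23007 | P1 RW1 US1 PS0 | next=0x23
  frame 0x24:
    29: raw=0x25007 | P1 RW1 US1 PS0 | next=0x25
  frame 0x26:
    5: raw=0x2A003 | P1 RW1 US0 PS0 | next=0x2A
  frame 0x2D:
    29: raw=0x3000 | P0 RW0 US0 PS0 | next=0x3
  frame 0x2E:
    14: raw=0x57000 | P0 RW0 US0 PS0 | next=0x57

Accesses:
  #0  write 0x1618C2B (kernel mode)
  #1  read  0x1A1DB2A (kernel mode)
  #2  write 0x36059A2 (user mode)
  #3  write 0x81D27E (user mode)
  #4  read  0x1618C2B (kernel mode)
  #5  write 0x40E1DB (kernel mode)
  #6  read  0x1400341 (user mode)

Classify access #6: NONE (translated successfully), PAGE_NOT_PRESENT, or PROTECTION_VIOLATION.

Per-access translation:
#0 VA=0x1618C2B (w,kernel):
  L0 @0x1E[11] → 0x20007  P=1,RW=1,US=1,PS=0
  L1 @0x20[24] → 0x23007  P=1,RW=1,US=1,PS=0
  → PA=0x23C2B  (2 entries read)
#1 VA=0x1A1DB2A (r,kernel):
  L0 @0x1E[13] → 0x24007  P=1,RW=1,US=1,PS=0
  L1 @0x24[29] → 0x25007  P=1,RW=1,US=1,PS=0
  → PA=0x25B2A  (2 entries read)
#2 VA=0x36059A2 (w,user):
  L0 @0x1E[27] → 0x26007  P=1,RW=1,US=1,PS=0
  L1 @0x26[5] → 0x2A003  P=1,RW=1,US=0,PS=0
  ✗ PROTECTION_VIOLATION  [2 reads]
#3 VA=0x81D27E (w,user):
  L0 @0x1E[4] → 0x2D007  P=1,RW=1,US=1,PS=0
  L1 @0x2D[29] → 0x3000  P=0,RW=0,US=0,PS=0
  ✗ PAGE_NOT_PRESENT  [2 reads]
#4 VA=0x1618C2B (r,kernel):
  TLB hit vpn=0x1618 → PA=0x23C2B
#5 VA=0x40E1DB (w,kernel):
  L0 @0x1E[2] → 0x2E007  P=1,RW=1,US=1,PS=0
  L1 @0x2E[14] → 0x57000  P=0,RW=0,US=0,PS=0
  ✗ PAGE_NOT_PRESENT  [2 reads]
#6 VA=0x1400341 (r,user):
  L0 @0x1E[10] → 0xC002  P=0,RW=1,US=0,PS=0
  ✗ PAGE_NOT_PRESENT  [1 reads]

Access #6 fault: PAGE_NOT_PRESENT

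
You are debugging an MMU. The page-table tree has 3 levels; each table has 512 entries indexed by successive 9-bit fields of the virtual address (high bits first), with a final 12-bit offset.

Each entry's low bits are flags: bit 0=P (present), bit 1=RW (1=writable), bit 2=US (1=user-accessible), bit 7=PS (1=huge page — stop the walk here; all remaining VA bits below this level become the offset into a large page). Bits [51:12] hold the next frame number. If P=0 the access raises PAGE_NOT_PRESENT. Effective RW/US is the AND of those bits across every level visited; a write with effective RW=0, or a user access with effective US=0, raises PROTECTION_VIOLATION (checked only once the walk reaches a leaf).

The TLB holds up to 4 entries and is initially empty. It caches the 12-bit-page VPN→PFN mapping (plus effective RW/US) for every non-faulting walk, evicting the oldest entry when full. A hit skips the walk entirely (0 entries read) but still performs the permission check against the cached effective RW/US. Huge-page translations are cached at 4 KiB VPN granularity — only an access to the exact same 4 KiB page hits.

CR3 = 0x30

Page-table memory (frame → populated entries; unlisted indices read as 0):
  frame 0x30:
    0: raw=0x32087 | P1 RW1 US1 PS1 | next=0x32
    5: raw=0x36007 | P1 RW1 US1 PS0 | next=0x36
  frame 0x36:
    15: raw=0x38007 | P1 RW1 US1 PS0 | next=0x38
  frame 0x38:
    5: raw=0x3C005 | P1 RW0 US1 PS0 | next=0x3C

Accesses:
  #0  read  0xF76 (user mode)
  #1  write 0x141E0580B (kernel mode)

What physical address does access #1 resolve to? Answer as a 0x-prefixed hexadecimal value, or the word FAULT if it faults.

Per-access translation:
#0 VA=0xF76 (r,user):
  L0: frame=0x30 idx=0 entry=0x32087 [P=1 RW=1 US=1 PS=1]
  ✓ 0x32F76 (huge @L0)  — 1 lookups
#1 VA=0x141E0580B (w,kernel):
  L0: frame=0x30 idx=5 entry=0x36007 [P=1 RW=1 US=1 PS=0]
  L1: frame=0x36 idx=15 entry=0x38007 [P=1 RW=1 US=1 PS=0]
  L2: frame=0x38 idx=5 entry=0x3C005 [P=1 RW=0 US=1 PS=0]
  → PROTECTION_VIOLATION  (3 entries read)

Access #1 PA: FAULT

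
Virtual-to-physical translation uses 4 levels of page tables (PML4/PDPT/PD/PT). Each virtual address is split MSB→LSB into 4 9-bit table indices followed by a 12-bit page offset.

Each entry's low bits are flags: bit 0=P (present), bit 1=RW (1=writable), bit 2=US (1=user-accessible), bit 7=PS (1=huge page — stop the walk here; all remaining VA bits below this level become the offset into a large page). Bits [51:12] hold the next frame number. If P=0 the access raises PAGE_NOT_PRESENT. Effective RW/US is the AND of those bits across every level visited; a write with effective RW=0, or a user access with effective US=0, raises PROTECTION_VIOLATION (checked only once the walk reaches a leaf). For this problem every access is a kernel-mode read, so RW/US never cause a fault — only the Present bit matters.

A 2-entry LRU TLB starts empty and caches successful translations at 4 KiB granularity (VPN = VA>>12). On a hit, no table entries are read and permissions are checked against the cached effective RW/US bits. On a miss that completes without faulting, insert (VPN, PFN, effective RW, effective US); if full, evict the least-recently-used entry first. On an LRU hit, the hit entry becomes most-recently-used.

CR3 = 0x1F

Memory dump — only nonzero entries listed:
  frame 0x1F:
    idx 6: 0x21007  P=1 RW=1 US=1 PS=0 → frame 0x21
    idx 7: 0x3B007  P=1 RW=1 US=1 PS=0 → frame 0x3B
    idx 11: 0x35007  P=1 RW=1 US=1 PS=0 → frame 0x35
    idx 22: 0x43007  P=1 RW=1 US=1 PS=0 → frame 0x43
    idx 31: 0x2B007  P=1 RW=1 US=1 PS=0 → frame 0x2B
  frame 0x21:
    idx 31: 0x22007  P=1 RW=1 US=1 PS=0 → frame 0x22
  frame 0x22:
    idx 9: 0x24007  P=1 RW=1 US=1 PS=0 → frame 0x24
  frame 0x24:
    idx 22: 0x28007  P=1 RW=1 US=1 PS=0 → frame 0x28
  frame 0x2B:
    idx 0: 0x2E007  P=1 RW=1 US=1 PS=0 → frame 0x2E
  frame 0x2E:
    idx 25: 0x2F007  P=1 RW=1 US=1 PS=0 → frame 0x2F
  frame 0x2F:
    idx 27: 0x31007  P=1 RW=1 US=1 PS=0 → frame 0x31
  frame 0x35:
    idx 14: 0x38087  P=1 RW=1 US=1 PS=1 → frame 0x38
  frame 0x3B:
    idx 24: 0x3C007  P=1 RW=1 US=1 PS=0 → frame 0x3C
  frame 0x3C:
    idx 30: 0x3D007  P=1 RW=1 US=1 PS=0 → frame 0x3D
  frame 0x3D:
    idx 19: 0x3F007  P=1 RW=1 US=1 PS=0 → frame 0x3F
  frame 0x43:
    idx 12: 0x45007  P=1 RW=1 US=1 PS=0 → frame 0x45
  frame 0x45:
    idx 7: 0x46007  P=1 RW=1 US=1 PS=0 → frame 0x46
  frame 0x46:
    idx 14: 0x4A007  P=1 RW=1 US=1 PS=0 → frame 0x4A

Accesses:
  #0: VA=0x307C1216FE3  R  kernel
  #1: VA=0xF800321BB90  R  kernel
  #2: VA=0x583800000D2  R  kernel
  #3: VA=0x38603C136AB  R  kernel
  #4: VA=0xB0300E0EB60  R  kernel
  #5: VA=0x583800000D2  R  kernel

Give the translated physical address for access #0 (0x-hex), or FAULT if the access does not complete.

Walk each access:
#0 VA=0x307C1216FE3 (r,kernel):
  L0 @0x1F[6] → 0x21007  P=1,RW=1,US=1,PS=0
  L1 @0x21[31] → 0x22007  P=1,RW=1,US=1,PS=0
  L2 @0x22[9] → 0x24007  P=1,RW=1,US=1,PS=0
  L3 @0x24[22] → 0x28007  P=1,RW=1,US=1,PS=0
  → PA=0x28FE3  (4 entries read)
#1 VA=0xF800321BB90 (r,kernel):
  L0 @0x1F[31] → 0x2B007  P=1,RW=1,US=1,PS=0
  L1 @0x2B[0] → 0x2E007  P=1,RW=1,US=1,PS=0
  L2 @0x2E[25] → 0x2F007  P=1,RW=1,US=1,PS=0
  L3 @0x2F[27] → 0x31007  P=1,RW=1,US=1,PS=0
  → PA=0x31B90  (4 entries read)
#2 VA=0x583800000D2 (r,kernel):
  L0 @0x1F[11] → 0x35007  P=1,RW=1,US=1,PS=0
  L1 @0x35[14] → 0x38087  P=1,RW=1,US=1,PS=1
  → PA=0x380D2 (huge @L1)  (2 entries read)
#3 VA=0x38603C136AB (r,kernel):
  L0 @0x1F[7] → 0x3B007  P=1,RW=1,US=1,PS=0
  L1 @0x3B[24] → 0x3C007  P=1,RW=1,US=1,PS=0
  L2 @0x3C[30] → 0x3D007  P=1,RW=1,US=1,PS=0
  L3 @0x3D[19] → 0x3F007  P=1,RW=1,US=1,PS=0
  → PA=0x3F6AB  (4 entries read)
#4 VA=0xB0300E0EB60 (r,kernel):
  L0 @0x1F[22] → 0x43007  P=1,RW=1,US=1,PS=0
  L1 @0x43[12] → 0x45007  P=1,RW=1,US=1,PS=0
  L2 @0x45[7] → 0x46007  P=1,RW=1,US=1,PS=0
  L3 @0x46[14] → 0x4A007  P=1,RW=1,US=1,PS=0
  → PA=0x4AB60  (4 entries read)
#5 VA=0x583800000D2 (r,kernel):
  L0 @0x1F[11] → 0x35007  P=1,RW=1,US=1,PS=0
  L1 @0x35[14] → 0x38087  P=1,RW=1,US=1,PS=1
  → PA=0x380D2 (huge @L1)  (2 entries read)

Access #0 PA: 0x28FE3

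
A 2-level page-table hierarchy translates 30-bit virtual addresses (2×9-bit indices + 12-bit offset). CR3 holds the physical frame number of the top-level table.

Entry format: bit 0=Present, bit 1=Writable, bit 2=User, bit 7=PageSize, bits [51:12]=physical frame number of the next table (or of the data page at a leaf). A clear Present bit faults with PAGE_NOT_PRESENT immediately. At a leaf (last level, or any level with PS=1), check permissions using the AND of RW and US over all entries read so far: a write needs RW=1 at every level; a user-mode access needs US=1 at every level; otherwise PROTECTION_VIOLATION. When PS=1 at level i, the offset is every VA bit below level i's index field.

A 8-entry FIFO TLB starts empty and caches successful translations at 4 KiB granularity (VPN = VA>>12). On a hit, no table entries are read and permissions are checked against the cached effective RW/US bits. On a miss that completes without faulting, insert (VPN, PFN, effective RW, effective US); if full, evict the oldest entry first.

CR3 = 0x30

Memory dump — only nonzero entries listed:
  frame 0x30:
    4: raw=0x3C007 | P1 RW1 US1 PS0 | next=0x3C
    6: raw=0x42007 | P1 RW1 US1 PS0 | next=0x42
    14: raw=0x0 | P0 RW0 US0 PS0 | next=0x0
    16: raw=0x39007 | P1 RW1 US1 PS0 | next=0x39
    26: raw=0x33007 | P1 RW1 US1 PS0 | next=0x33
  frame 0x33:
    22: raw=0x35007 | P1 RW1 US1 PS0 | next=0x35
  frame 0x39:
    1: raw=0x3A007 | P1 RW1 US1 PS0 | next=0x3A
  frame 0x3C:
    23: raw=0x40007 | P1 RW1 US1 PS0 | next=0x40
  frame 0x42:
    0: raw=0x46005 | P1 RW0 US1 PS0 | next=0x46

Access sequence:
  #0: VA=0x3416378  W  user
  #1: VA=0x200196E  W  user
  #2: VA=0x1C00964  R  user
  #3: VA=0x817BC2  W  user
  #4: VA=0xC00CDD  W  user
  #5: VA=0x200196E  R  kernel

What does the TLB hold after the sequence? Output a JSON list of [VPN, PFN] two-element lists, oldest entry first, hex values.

Trace:
#0 VA=0x3416378 (w,user):
  L0: frame=0x30 idx=26 entry=0x33007 [P=1 RW=1 US=1 PS=0]
  L1: frame=0x33 idx=22 entry=0x35007 [P=1 RW=1 US=1 PS=0]
  → PA=0x35378  (2 entries read)
#1 VA=0x200196E (w,user):
  L0: frame=0x30 idx=16 entry=0x39007 [P=1 RW=1 US=1 PS=0]
  L1: frame=0x39 idx=1 entry=0x3A007 [P=1 RW=1 US=1 PS=0]
  → PA=0x3A96E  (2 entries read)
#2 VA=0x1C00964 (r,user):
  L0: frame=0x30 idx=14 entry=0x0 [P=0 RW=0 US=0 PS=0]
  → PAGE_NOT_PRESENT  (1 entries read)
#3 VA=0x817BC2 (w,user):
  L0: frame=0x30 idx=4 entry=0x3C007 [P=1 RW=1 US=1 PS=0]
  L1: frame=0x3C idx=23 entry=0x40007 [P=1 RW=1 US=1 PS=0]
  → PA=0x40BC2  (2 entries read)
#4 VA=0xC00CDD (w,user):
  L0: frame=0x30 idx=6 entry=0x42007 [P=1 RW=1 US=1 PS=0]
  L1: frame=0x42 idx=0 entry=0x46005 [P=1 RW=0 US=1 PS=0]
  → PROTECTION_VIOLATION  (2 entries read)
#5 VA=0x200196E (r,kernel):
  TLB hit vpn=0x2001 → PA=0x3A96E

TLB: [["0x3416", "0x35"], ["0x2001", "0x3A"], ["0x817", "0x40"]]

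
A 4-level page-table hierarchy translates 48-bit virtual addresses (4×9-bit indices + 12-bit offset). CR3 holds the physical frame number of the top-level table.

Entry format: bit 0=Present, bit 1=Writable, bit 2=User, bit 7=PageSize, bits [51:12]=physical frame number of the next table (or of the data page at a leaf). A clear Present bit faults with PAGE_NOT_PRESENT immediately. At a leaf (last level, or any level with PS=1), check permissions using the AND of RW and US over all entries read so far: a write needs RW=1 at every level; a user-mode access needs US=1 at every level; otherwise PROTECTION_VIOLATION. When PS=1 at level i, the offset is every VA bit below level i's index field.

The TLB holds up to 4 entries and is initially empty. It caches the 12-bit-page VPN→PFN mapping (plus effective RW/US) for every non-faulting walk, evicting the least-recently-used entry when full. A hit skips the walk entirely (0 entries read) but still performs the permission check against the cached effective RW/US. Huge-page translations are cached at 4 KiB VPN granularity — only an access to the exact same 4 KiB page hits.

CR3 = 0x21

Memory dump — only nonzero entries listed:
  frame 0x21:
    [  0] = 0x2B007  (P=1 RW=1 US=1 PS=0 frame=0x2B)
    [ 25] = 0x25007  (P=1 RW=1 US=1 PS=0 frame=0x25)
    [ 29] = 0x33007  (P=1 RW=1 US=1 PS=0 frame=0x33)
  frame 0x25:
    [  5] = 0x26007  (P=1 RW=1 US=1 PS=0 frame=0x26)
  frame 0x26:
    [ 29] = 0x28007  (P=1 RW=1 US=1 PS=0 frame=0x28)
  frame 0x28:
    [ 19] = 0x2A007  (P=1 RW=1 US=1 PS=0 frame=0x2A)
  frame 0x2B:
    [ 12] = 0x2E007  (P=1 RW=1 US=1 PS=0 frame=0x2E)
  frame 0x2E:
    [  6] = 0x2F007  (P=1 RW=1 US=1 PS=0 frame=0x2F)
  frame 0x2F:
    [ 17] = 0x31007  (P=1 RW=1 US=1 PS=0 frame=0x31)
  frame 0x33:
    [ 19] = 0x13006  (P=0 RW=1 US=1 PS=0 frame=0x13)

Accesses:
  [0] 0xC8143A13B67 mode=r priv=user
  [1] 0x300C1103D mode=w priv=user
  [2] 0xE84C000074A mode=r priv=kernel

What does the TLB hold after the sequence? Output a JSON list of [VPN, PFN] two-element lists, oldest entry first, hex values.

Walk each access:
#0 VA=0xC8143A13B67 (r,user):
  [0] read 0x21 idx=25: raw=0x25007 flags P=1 W=1 U=1 S=0
  [1] read 0x25 idx=5: raw=0x26007 flags P=1 W=1 U=1 S=0
  [2] read 0x26 idx=29: raw=0x28007 flags P=1 W=1 U=1 S=0
  [3] read 0x28 idx=19: raw=0x2A007 flags P=1 W=1 U=1 S=0
  ✓ 0x2AB67  — 4 lookups
#1 VA=0x300C1103D (w,user):
  [0] read 0x21 idx=0: raw=0x2B007 flags P=1 W=1 U=1 S=0
  [1] read 0x2B idx=12: raw=0x2E007 flags P=1 W=1 U=1 S=0
  [2] read 0x2E idx=6: raw=0x2F007 flags P=1 W=1 U=1 S=0
  [3] read 0x2F idx=17: raw=0x31007 flags P=1 W=1 U=1 S=0
  ✓ 0x3103D  — 4 lookups
#2 VA=0xE84C000074A (r,kernel):
  [0] read 0x21 idx=29: raw=0x33007 flags P=1 W=1 U=1 S=0
  [1] read 0x33 idx=19: raw=0x13006 flags P=0 W=1 U=1 S=0
  → PAGE_NOT_PRESENT  (2 entries read)

TLB: [["0xC8143A13", "0x2A"], ["0x300C11", "0x31"]]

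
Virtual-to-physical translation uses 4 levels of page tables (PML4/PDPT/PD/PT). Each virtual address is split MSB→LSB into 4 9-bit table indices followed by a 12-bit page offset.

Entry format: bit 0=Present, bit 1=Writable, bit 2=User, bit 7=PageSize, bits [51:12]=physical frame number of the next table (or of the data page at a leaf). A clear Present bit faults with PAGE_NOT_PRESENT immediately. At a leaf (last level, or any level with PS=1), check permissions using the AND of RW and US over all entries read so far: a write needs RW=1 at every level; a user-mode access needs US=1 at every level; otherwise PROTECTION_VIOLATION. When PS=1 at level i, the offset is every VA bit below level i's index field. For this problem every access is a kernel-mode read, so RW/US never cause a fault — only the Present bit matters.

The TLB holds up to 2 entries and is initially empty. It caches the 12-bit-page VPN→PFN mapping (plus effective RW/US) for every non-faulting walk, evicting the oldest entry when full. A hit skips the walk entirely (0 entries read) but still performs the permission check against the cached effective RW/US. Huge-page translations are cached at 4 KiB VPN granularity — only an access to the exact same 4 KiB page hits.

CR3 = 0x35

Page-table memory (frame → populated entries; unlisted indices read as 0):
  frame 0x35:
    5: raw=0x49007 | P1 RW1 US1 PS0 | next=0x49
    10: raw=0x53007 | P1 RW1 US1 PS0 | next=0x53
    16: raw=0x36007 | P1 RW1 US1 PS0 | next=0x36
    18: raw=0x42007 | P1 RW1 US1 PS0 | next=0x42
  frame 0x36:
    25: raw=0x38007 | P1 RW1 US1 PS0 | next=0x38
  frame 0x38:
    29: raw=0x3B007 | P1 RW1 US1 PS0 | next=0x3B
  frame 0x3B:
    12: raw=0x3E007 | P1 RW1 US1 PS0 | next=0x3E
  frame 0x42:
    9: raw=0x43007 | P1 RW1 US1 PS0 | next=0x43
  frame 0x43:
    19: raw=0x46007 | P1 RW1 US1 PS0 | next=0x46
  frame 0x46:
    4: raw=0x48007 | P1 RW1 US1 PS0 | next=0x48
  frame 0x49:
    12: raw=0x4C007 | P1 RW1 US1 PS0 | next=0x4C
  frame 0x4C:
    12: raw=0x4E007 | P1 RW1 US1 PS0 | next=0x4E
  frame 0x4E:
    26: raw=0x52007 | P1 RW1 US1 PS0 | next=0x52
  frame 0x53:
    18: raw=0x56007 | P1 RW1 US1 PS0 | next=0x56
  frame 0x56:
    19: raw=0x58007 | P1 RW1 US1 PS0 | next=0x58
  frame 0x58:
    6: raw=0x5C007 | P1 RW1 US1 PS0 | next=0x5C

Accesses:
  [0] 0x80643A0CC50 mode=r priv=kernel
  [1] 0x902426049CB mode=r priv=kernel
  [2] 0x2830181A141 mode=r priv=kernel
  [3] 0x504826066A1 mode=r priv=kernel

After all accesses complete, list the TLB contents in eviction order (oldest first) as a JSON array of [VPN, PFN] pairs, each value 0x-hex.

Walk each access:
#0 VA=0x80643A0CC50 (r,kernel):
  lvl0: tbl 0x35, slot 16 ⇒ 0x36007 (P1/RW1/US1/PS0)
  lvl1: tbl 0x36, slot 25 ⇒ 0x38007 (P1/RW1/US1/PS0)
  lvl2: tbl 0x38, slot 29 ⇒ 0x3B007 (P1/RW1/US1/PS0)
  lvl3: tbl 0x3B, slot 12 ⇒ 0x3E007 (P1/RW1/US1/PS0)
  ✓ 0x3EC50  — 4 lookups
#1 VA=0x902426049CB (r,kernel):
  lvl0: tbl 0x35, slot 18 ⇒ 0x42007 (P1/RW1/US1/PS0)
  lvl1: tbl 0x42, slot 9 ⇒ 0x43007 (P1/RW1/US1/PS0)
  lvl2: tbl 0x43, slot 19 ⇒ 0x46007 (P1/RW1/US1/PS0)
  lvl3: tbl 0x46, slot 4 ⇒ 0x48007 (P1/RW1/US1/PS0)
  ✓ 0x489CB  — 4 lookups
#2 VA=0x2830181A141 (r,kernel):
  lvl0: tbl 0x35, slot 5 ⇒ 0x49007 (P1/RW1/US1/PS0)
  lvl1: tbl 0x49, slot 12 ⇒ 0x4C007 (P1/RW1/US1/PS0)
  lvl2: tbl 0x4C, slot 12 ⇒ 0x4E007 (P1/RW1/US1/PS0)
  lvl3: tbl 0x4E, slot 26 ⇒ 0x52007 (P1/RW1/US1/PS0)
  ✓ 0x52141  — 4 lookups
#3 VA=0x504826066A1 (r,kernel):
  lvl0: tbl 0x35, slot 10 ⇒ 0x53007 (P1/RW1/US1/PS0)
  lvl1: tbl 0x53, slot 18 ⇒ 0x56007 (P1/RW1/US1/PS0)
  lvl2: tbl 0x56, slot 19 ⇒ 0x58007 (P1/RW1/US1/PS0)
  lvl3: tbl 0x58, slot 6 ⇒ 0x5C007 (P1/RW1/US1/PS0)
  ✓ 0x5C6A1  — 4 lookups

TLB: [["0x2830181A", "0x52"], ["0x50482606", "0x5C"]]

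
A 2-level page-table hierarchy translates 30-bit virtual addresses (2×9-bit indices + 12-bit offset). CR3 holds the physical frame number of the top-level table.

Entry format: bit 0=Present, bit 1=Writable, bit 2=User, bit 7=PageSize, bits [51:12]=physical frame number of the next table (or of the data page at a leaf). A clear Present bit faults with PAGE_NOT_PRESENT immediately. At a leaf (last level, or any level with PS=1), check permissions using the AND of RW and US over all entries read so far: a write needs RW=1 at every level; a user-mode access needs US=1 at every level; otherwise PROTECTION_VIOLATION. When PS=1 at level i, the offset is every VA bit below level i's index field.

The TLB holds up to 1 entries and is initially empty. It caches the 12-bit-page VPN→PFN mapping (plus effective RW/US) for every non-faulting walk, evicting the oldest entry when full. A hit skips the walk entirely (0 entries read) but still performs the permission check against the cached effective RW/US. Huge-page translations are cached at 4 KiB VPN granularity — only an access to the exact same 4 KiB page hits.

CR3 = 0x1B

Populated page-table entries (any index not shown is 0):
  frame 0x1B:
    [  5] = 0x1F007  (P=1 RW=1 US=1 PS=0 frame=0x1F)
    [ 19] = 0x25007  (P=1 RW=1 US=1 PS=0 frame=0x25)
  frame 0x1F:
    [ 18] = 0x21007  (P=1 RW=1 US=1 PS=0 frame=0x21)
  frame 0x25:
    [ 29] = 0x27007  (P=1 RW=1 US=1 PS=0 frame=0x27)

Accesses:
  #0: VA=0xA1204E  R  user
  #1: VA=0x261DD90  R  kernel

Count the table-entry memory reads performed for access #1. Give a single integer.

Walk each access:
#0 VA=0xA1204E (r,user):
  L0: frame=0x1B idx=5 entry=0x1F007 [P=1 RW=1 US=1 PS=0]
  L1: frame=0x1F idx=18 entry=0x21007 [P=1 RW=1 US=1 PS=0]
  ✓ 0x2104E  — 2 lookups
#1 VA=0x261DD90 (r,kernel):
  L0: frame=0x1B idx=19 entry=0x25007 [P=1 RW=1 US=1 PS=0]
  L1: frame=0x25 idx=29 entry=0x27007 [P=1 RW=1 US=1 PS=0]
  ✓ 0x27D90  — 2 lookups

Entries read for #1: 2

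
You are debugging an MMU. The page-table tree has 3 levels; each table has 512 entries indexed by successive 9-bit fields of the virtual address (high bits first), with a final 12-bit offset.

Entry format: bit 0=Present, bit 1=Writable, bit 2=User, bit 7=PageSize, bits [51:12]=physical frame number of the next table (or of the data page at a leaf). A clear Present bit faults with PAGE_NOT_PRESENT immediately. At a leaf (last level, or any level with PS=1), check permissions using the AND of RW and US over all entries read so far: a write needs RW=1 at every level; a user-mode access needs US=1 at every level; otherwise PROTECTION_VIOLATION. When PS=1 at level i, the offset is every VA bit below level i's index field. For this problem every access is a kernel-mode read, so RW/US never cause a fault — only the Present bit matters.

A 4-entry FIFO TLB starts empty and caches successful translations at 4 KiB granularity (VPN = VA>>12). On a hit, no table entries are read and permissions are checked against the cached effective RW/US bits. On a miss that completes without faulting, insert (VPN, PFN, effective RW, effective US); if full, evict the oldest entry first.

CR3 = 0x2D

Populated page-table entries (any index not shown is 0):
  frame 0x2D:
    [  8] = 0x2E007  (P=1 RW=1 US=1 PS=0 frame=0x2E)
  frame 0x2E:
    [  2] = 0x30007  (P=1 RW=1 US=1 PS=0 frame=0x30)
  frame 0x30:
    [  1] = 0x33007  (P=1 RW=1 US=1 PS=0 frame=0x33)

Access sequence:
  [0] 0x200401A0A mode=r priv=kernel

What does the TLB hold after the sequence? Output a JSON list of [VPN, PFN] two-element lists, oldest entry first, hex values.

Trace:
#0 VA=0x200401A0A (r,kernel):
  L0: frame=0x2D idx=8 entry=0x2E007 [P=1 RW=1 US=1 PS=0]
  L1: frame=0x2E idx=2 entry=0x30007 [P=1 RW=1 US=1 PS=0]
  L2: frame=0x30 idx=1 entry=0x33007 [P=1 RW=1 US=1 PS=0]
  ⇒ phys 0x33A0A  [3 reads]

TLB: [["0x200401", "0x33"]]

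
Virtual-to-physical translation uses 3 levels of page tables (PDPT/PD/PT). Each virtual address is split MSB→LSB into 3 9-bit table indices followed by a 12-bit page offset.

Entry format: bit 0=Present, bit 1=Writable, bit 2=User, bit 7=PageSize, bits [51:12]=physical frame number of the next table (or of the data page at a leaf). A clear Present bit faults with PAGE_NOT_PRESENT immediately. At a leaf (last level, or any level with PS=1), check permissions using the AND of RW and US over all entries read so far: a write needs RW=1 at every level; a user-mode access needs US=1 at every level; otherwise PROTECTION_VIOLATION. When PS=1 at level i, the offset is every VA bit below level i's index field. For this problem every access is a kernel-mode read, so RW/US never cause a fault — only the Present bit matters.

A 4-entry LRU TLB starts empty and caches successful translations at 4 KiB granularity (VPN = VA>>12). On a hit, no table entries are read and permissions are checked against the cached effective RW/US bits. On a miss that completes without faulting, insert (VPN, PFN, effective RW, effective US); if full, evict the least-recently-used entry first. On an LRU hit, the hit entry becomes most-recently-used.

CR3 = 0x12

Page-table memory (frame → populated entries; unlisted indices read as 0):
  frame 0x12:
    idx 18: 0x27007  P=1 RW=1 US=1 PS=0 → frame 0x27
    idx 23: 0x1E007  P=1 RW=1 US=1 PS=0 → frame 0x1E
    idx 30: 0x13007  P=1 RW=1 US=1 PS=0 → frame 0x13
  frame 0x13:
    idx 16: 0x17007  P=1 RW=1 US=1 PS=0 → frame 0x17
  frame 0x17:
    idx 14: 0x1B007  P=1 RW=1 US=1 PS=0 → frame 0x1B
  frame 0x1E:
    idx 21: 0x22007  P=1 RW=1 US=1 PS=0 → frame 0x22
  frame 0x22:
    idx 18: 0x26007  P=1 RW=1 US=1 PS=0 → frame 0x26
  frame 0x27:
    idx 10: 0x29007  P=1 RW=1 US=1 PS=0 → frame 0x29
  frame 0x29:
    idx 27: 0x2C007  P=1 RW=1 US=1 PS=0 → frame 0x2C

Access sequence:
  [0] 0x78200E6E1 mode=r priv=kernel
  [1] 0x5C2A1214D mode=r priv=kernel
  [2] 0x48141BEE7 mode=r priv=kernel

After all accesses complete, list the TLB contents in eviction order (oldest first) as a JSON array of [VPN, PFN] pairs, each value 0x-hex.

Per-access translation:
#0 VA=0x78200E6E1 (r,kernel):
  L0 @0x12[30] → 0x13007  P=1,RW=1,US=1,PS=0
  L1 @0x13[16] → 0x17007  P=1,RW=1,US=1,PS=0
  L2 @0x17[14] → 0x1B007  P=1,RW=1,US=1,PS=0
  ✓ 0x1B6E1  — 3 lookups
#1 VA=0x5C2A1214D (r,kernel):
  L0 @0x12[23] → 0x1E007  P=1,RW=1,US=1,PS=0
  L1 @0x1E[21] → 0x22007  P=1,RW=1,US=1,PS=0
  L2 @0x22[18] → 0x26007  P=1,RW=1,US=1,PS=0
  ✓ 0x2614D  — 3 lookups
#2 VA=0x48141BEE7 (r,kernel):
  L0 @0x12[18] → 0x27007  P=1,RW=1,US=1,PS=0
  L1 @0x27[10] → 0x29007  P=1,RW=1,US=1,PS=0
  L2 @0x29[27] → 0x2C007  P=1,RW=1,US=1,PS=0
  ✓ 0x2CEE7  — 3 lookups

TLB: [["0x78200E", "0x1B"], ["0x5C2A12", "0x26"], ["0x48141B", "0x2C"]]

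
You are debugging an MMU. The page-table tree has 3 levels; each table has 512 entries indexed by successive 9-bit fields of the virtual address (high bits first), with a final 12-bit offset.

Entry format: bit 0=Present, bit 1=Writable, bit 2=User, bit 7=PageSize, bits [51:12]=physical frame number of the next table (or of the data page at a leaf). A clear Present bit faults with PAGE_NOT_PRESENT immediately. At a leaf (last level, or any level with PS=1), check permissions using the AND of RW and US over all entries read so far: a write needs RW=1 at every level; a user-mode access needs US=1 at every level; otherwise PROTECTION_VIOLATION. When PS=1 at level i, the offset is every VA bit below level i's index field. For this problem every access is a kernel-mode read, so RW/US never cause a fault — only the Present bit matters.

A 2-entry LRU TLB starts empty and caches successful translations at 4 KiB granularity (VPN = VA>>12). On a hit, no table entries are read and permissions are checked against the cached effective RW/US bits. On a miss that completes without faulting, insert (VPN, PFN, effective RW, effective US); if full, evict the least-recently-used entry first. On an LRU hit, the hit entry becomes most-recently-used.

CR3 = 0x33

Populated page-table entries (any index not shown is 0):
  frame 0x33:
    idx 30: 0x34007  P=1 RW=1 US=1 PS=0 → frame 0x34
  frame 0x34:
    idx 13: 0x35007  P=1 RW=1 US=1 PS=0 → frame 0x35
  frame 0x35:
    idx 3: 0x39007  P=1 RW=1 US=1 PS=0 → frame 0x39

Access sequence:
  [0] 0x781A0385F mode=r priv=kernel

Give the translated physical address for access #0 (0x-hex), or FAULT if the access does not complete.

Per-access translation:
#0 VA=0x781A0385F (r,kernel):
  L0 @0x33[30] → 0x34007  P=1,RW=1,US=1,PS=0
  L1 @0x34[13] → 0x35007  P=1,RW=1,US=1,PS=0
  L2 @0x35[3] → 0x39007  P=1,RW=1,US=1,PS=0
  ✓ 0x3985F  — 3 lookups

Access #0 PA: 0x3985F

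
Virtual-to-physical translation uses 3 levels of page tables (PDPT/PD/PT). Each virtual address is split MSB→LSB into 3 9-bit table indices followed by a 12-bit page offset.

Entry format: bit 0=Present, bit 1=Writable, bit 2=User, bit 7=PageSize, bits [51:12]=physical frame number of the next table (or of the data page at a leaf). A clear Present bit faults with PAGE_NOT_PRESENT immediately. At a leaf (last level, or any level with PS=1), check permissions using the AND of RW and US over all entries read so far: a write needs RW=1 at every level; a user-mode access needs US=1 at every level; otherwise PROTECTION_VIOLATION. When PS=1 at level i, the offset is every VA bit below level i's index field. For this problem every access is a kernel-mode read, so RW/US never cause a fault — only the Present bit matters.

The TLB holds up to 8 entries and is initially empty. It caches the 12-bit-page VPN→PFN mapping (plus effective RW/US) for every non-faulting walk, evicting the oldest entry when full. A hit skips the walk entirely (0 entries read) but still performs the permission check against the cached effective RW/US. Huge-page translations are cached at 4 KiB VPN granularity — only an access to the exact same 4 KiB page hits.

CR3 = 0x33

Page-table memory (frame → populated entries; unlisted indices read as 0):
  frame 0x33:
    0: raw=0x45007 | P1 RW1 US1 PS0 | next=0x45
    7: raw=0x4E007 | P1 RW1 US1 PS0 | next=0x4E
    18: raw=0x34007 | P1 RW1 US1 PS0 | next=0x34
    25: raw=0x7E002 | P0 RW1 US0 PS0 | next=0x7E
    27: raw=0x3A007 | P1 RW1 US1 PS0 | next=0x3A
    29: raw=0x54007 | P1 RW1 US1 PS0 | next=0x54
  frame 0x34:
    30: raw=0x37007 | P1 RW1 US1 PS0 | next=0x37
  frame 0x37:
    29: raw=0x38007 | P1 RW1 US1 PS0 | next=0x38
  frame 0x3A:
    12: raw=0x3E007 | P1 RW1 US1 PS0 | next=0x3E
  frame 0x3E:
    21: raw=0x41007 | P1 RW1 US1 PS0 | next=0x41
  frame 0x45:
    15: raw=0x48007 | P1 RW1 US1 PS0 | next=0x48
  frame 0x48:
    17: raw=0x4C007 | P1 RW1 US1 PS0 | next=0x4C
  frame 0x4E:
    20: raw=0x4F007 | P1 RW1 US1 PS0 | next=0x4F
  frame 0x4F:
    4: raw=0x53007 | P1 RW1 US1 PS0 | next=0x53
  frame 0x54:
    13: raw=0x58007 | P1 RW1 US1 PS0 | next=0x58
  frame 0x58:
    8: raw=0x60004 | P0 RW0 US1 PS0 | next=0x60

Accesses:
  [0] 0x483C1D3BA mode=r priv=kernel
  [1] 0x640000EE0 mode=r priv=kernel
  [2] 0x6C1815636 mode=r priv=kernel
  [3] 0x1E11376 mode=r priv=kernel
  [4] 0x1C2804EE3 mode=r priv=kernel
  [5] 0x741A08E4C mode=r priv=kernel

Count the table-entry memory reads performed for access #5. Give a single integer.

Walk each access:
#0 VA=0x483C1D3BA (r,kernel):
  lvl0: tbl 0x33, slot 18 ⇒ 0x34007 (P1/RW1/US1/PS0)
  lvl1: tbl 0x34, slot 30 ⇒ 0x37007 (P1/RW1/US1/PS0)
  lvl2: tbl 0x37, slot 29 ⇒ 0x38007 (P1/RW1/US1/PS0)
  → PA=0x383BA  (3 entries read)
#1 VA=0x640000EE0 (r,kernel):
  lvl0: tbl 0x33, slot 25 ⇒ 0x7E002 (P0/RW1/US0/PS0)
  ✗ PAGE_NOT_PRESENT  [1 reads]
#2 VA=0x6C1815636 (r,kernel):
  lvl0: tbl 0x33, slot 27 ⇒ 0x3A007 (P1/RW1/US1/PS0)
  lvl1: tbl 0x3A, slot 12 ⇒ 0x3E007 (P1/RW1/US1/PS0)
  lvl2: tbl 0x3E, slot 21 ⇒ 0x41007 (P1/RW1/US1/PS0)
  → PA=0x41636  (3 entries read)
#3 VA=0x1E11376 (r,kernel):
  lvl0: tbl 0x33, slot 0 ⇒ 0x45007 (P1/RW1/US1/PS0)
  lvl1: tbl 0x45, slot 15 ⇒ 0x48007 (P1/RW1/US1/PS0)
  lvl2: tbl 0x48, slot 17 ⇒ 0x4C007 (P1/RW1/US1/PS0)
  → PA=0x4C376  (3 entries read)
#4 VA=0x1C2804EE3 (r,kernel):
  lvl0: tbl 0x33, slot 7 ⇒ 0x4E007 (P1/RW1/US1/PS0)
  lvl1: tbl 0x4E, slot 20 ⇒ 0x4F007 (P1/RW1/US1/PS0)
  lvl2: tbl 0x4F, slot 4 ⇒ 0x53007 (P1/RW1/US1/PS0)
  → PA=0x53EE3  (3 entries read)
#5 VA=0x741A08E4C (r,kernel):
  lvl0: tbl 0x33, slot 29 ⇒ 0x54007 (P1/RW1/US1/PS0)
  lvl1: tbl 0x54, slot 13 ⇒ 0x58007 (P1/RW1/US1/PS0)
  lvl2: tbl 0x58, slot 8 ⇒ 0x60004 (P0/RW0/US1/PS0)
  ✗ PAGE_NOT_PRESENT  [3 reads]

Entries read for #5: 3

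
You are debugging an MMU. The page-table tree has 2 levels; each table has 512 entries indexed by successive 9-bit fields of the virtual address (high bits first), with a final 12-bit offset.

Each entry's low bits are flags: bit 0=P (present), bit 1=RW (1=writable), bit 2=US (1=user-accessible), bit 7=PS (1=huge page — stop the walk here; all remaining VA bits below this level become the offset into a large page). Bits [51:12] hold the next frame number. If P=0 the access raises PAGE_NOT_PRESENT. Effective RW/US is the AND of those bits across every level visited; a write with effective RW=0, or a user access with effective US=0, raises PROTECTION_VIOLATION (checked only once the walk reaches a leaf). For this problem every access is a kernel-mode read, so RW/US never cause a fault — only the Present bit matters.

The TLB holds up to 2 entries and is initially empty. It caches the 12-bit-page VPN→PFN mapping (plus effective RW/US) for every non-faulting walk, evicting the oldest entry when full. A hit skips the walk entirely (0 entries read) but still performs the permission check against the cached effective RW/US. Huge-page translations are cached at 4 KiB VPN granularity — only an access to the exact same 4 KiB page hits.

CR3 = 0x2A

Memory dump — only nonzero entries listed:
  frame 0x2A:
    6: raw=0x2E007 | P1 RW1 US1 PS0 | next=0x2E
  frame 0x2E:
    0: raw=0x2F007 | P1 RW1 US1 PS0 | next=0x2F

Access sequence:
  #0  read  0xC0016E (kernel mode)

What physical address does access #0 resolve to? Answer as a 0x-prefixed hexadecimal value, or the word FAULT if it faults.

Walk each access:
#0 VA=0xC0016E (r,kernel):
  [0] read 0x2A idx=6: raw=0x2E007 flags P=1 W=1 U=1 S=0
  [1] read 0x2E idx=0: raw=0x2F007 flags P=1 W=1 U=1 S=0
  ⇒ phys 0x2F16E  [2 reads]

Access #0 PA: 0x2F16E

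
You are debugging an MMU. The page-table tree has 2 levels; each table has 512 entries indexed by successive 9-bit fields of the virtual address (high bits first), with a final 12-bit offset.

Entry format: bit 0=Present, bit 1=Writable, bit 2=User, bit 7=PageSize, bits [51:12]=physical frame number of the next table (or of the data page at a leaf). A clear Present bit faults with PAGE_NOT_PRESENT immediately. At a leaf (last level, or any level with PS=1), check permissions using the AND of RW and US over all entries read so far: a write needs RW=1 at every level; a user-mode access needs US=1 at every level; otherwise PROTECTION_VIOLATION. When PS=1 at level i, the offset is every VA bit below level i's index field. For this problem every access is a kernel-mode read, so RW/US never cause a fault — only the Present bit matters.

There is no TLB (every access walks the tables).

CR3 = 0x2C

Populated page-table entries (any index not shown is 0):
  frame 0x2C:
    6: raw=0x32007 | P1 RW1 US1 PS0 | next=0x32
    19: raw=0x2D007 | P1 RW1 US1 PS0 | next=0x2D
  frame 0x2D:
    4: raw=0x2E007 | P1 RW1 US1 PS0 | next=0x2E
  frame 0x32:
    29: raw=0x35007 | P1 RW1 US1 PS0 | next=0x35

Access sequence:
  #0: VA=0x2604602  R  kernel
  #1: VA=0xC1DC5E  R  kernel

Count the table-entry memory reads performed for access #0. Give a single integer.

Per-access translation:
#0 VA=0x2604602 (r,kernel):
  [0] read 0x2C idx=19: raw=0x2D007 flags P=1 W=1 U=1 S=0
  [1] read 0x2D idx=4: raw=0x2E007 flags P=1 W=1 U=1 S=0
  ✓ 0x2E602  — 2 lookups
#1 VA=0xC1DC5E (r,kernel):
  [0] read 0x2C idx=6: raw=0x32007 flags P=1 W=1 U=1 S=0
  [1] read 0x32 idx=29: raw=0x35007 flags P=1 W=1 U=1 S=0
  ✓ 0x35C5E  — 2 lookups

Entries read for #0: 2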